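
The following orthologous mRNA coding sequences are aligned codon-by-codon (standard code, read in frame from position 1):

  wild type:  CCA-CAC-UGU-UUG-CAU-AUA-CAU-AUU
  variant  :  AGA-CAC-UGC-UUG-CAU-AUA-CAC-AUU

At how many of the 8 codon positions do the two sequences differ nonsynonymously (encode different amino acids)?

1

Codon 1: CCA Pro / AGA Arg — nonsynonymous.
Codon 2: CAC His / CAC His — identical.
Codon 3: UGU Cys / UGC Cys — synonymous.
Codon 4: UUG Leu / UUG Leu — identical.
Codon 5: CAU His / CAU His — identical.
Codon 6: AUA Ile / AUA Ile — identical.
Codon 7: CAU His / CAC His — synonymous.
Codon 8: AUU Ile / AUU Ile — identical.
Nonsynonymous differences: 1.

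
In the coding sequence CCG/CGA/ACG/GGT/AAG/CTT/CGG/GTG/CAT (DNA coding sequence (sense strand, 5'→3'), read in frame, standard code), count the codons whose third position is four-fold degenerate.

Codon 1 CCG (Pro): third position 4-fold.
Codon 2 CGA (Arg): third position 4-fold.
Codon 3 ACG (Thr): third position 4-fold.
Codon 4 GGT (Gly): third position 4-fold.
Codon 5 AAG (Lys): third position 2-fold.
Codon 6 CTT (Leu): third position 4-fold.
Codon 7 CGG (Arg): third position 4-fold.
Codon 8 GTG (Val): third position 4-fold.
Codon 9 CAT (His): third position 2-fold.
Four-fold degenerate third positions: 7.

7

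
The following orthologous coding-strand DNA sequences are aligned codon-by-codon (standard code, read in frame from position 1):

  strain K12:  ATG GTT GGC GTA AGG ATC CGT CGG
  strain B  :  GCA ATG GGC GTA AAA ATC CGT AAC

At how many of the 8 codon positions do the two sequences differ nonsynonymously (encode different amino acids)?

Codon 1: ATG Met / GCA Ala — nonsynonymous.
Codon 2: GTT Val / ATG Met — nonsynonymous.
Codon 3: GGC Gly / GGC Gly — identical.
Codon 4: GTA Val / GTA Val — identical.
Codon 5: AGG Arg / AAA Lys — nonsynonymous.
Codon 6: ATC Ile / ATC Ile — identical.
Codon 7: CGT Arg / CGT Arg — identical.
Codon 8: CGG Arg / AAC Asn — nonsynonymous.
Nonsynonymous differences: 4.

4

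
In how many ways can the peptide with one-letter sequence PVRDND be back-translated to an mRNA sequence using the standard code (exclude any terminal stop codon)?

Pro: 4 codons.
Val: 4 codons.
Arg: 6 codons.
Asp: 2 codons.
Asn: 2 codons.
Asp: 2 codons.
4 × 4 × 6 × 2 × 2 × 2 = 768.

768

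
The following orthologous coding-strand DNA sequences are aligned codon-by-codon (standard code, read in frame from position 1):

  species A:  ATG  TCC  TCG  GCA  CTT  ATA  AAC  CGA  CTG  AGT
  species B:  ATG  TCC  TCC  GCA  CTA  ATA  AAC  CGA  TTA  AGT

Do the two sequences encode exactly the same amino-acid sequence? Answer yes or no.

yes

Codon 1: ATG Met / ATG Met — identical.
Codon 2: TCC Ser / TCC Ser — identical.
Codon 3: TCG Ser / TCC Ser — synonymous.
Codon 4: GCA Ala / GCA Ala — identical.
Codon 5: CTT Leu / CTA Leu — synonymous.
Codon 6: ATA Ile / ATA Ile — identical.
Codon 7: AAC Asn / AAC Asn — identical.
Codon 8: CGA Arg / CGA Arg — identical.
Codon 9: CTG Leu / TTA Leu — synonymous.
Codon 10: AGT Ser / AGT Ser — identical.
Nonsynonymous differences: 0 → same protein.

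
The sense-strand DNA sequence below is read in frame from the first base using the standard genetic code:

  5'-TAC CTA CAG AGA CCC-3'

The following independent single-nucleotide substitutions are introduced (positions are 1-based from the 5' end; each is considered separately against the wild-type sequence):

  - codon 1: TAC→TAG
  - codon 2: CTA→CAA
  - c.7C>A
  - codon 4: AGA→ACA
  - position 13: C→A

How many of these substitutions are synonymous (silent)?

Codon 1: TAC (Tyr) → TAG (Stop) — nonsense.
Codon 2: CTA (Leu) → CAA (Gln) — missense.
Codon 3: CAG (Gln) → AAG (Lys) — missense.
Codon 4: AGA (Arg) → ACA (Thr) — missense.
Codon 5: CCC (Pro) → ACC (Thr) — missense.
Synonymous: 0 of 5.

0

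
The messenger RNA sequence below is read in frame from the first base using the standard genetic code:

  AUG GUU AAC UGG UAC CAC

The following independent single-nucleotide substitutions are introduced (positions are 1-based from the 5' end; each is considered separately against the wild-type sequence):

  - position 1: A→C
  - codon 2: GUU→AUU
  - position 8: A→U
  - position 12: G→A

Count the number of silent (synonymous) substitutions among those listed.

0

Codon 1: AUG (Met) → CUG (Leu) — missense.
Codon 2: GUU (Val) → AUU (Ile) — missense.
Codon 3: AAC (Asn) → AUC (Ile) — missense.
Codon 4: UGG (Trp) → UGA (Stop) — nonsense.
Synonymous: 0 of 4.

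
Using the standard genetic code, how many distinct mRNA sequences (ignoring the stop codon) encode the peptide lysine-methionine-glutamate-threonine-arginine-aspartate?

192

Lys: 2 codons.
Met: 1 codon.
Glu: 2 codons.
Thr: 4 codons.
Arg: 6 codons.
Asp: 2 codons.
2 × 1 × 2 × 4 × 6 × 2 = 192.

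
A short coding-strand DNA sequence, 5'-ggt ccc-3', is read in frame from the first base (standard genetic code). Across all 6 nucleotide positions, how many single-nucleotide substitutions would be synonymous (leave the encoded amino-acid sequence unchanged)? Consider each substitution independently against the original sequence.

6

Codon 1 (GGT, Gly): 3 synonymous substitutions.
Codon 2 (CCC, Pro): 3 synonymous substitutions.
Total: 3 + 3 = 6.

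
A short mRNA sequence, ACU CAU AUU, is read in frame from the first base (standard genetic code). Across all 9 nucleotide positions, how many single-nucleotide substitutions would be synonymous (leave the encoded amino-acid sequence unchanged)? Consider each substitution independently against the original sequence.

Codon 1 (ACU, Thr): 3 synonymous substitutions.
Codon 2 (CAU, His): 1 synonymous substitution.
Codon 3 (AUU, Ile): 2 synonymous substitutions.
Total: 3 + 1 + 2 = 6.

6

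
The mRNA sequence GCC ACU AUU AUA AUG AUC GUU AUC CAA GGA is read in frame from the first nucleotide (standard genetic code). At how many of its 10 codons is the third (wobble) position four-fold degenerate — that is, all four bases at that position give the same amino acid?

4

Codon 1 GCC (Ala): third position 4-fold.
Codon 2 ACU (Thr): third position 4-fold.
Codon 3 AUU (Ile): third position 3-fold.
Codon 4 AUA (Ile): third position 3-fold.
Codon 5 AUG (Met): third position 1-fold.
Codon 6 AUC (Ile): third position 3-fold.
Codon 7 GUU (Val): third position 4-fold.
Codon 8 AUC (Ile): third position 3-fold.
Codon 9 CAA (Gln): third position 2-fold.
Codon 10 GGA (Gly): third position 4-fold.
Four-fold degenerate third positions: 4.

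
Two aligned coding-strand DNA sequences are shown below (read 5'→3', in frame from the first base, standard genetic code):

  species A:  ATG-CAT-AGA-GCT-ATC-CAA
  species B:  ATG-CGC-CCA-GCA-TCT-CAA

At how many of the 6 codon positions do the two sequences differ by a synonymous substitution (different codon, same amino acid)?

Codon 1: ATG Met / ATG Met — identical.
Codon 2: CAT His / CGC Arg — nonsynonymous.
Codon 3: AGA Arg / CCA Pro — nonsynonymous.
Codon 4: GCT Ala / GCA Ala — synonymous.
Codon 5: ATC Ile / TCT Ser — nonsynonymous.
Codon 6: CAA Gln / CAA Gln — identical.
Synonymous differences: 1.

1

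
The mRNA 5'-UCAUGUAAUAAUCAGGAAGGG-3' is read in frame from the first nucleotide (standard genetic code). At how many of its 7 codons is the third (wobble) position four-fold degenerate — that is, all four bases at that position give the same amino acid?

2

Codon 1 UCA (Ser): third position 4-fold.
Codon 2 UGU (Cys): third position 2-fold.
Codon 3 AAU (Asn): third position 2-fold.
Codon 4 AAU (Asn): third position 2-fold.
Codon 5 CAG (Gln): third position 2-fold.
Codon 6 GAA (Glu): third position 2-fold.
Codon 7 GGG (Gly): third position 4-fold.
Four-fold degenerate third positions: 2.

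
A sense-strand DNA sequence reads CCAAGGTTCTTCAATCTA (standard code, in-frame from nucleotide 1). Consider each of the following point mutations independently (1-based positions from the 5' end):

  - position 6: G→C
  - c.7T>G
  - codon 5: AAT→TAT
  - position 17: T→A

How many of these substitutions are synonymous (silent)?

0

Codon 2: AGG (Arg) → AGC (Ser) — missense.
Codon 3: TTC (Phe) → GTC (Val) — missense.
Codon 5: AAT (Asn) → TAT (Tyr) — missense.
Codon 6: CTA (Leu) → CAA (Gln) — missense.
Synonymous: 0 of 4.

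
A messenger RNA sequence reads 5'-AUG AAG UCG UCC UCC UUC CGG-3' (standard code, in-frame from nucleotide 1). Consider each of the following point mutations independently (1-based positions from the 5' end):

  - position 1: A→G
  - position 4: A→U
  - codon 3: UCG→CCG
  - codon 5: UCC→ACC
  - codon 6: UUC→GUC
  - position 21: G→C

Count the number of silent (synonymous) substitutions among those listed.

Codon 1: AUG (Met) → GUG (Val) — missense.
Codon 2: AAG (Lys) → UAG (Stop) — nonsense.
Codon 3: UCG (Ser) → CCG (Pro) — missense.
Codon 5: UCC (Ser) → ACC (Thr) — missense.
Codon 6: UUC (Phe) → GUC (Val) — missense.
Codon 7: CGG (Arg) → CGC (Arg) — synonymous.
Synonymous: 1 of 6.

1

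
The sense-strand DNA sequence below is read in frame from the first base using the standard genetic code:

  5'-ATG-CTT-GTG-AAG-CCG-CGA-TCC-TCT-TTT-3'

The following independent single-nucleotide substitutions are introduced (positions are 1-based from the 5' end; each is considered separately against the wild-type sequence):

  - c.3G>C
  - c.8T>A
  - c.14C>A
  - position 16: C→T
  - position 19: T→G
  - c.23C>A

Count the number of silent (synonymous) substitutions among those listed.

0

Codon 1: ATG (Met) → ATC (Ile) — missense.
Codon 3: GTG (Val) → GAG (Glu) — missense.
Codon 5: CCG (Pro) → CAG (Gln) — missense.
Codon 6: CGA (Arg) → TGA (Stop) — nonsense.
Codon 7: TCC (Ser) → GCC (Ala) — missense.
Codon 8: TCT (Ser) → TAT (Tyr) — missense.
Synonymous: 0 of 6.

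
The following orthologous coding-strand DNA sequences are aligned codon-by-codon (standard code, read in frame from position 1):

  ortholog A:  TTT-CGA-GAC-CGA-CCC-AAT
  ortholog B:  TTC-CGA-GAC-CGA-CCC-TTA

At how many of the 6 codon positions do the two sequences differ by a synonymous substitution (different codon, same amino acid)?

1

Codon 1: TTT Phe / TTC Phe — synonymous.
Codon 2: CGA Arg / CGA Arg — identical.
Codon 3: GAC Asp / GAC Asp — identical.
Codon 4: CGA Arg / CGA Arg — identical.
Codon 5: CCC Pro / CCC Pro — identical.
Codon 6: AAT Asn / TTA Leu — nonsynonymous.
Synonymous differences: 1.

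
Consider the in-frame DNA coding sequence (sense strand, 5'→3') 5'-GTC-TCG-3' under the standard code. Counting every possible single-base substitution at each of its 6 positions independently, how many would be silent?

Codon 1 (GTC, Val): 3 synonymous substitutions.
Codon 2 (TCG, Ser): 3 synonymous substitutions.
Total: 3 + 3 = 6.

6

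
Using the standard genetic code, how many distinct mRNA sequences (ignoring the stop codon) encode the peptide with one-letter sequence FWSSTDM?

576

Phe: 2 codons.
Trp: 1 codon.
Ser: 6 codons.
Ser: 6 codons.
Thr: 4 codons.
Asp: 2 codons.
Met: 1 codon.
2 × 1 × 6 × 6 × 4 × 2 × 1 = 576.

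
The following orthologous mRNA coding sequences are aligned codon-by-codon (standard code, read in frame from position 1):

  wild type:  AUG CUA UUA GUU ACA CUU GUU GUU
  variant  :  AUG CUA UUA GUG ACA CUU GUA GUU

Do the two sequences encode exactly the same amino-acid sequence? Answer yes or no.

Codon 1: AUG Met / AUG Met — identical.
Codon 2: CUA Leu / CUA Leu — identical.
Codon 3: UUA Leu / UUA Leu — identical.
Codon 4: GUU Val / GUG Val — synonymous.
Codon 5: ACA Thr / ACA Thr — identical.
Codon 6: CUU Leu / CUU Leu — identical.
Codon 7: GUU Val / GUA Val — synonymous.
Codon 8: GUU Val / GUU Val — identical.
Nonsynonymous differences: 0 → same protein.

yes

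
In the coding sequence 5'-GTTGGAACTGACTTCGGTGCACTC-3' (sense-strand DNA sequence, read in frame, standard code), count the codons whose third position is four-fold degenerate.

Codon 1 GTT (Val): third position 4-fold.
Codon 2 GGA (Gly): third position 4-fold.
Codon 3 ACT (Thr): third position 4-fold.
Codon 4 GAC (Asp): third position 2-fold.
Codon 5 TTC (Phe): third position 2-fold.
Codon 6 GGT (Gly): third position 4-fold.
Codon 7 GCA (Ala): third position 4-fold.
Codon 8 CTC (Leu): third position 4-fold.
Four-fold degenerate third positions: 6.

6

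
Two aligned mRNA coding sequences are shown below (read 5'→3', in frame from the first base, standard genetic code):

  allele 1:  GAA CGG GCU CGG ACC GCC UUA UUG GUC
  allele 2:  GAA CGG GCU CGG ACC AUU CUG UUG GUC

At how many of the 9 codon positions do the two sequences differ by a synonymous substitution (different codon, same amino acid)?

Codon 1: GAA Glu / GAA Glu — identical.
Codon 2: CGG Arg / CGG Arg — identical.
Codon 3: GCU Ala / GCU Ala — identical.
Codon 4: CGG Arg / CGG Arg — identical.
Codon 5: ACC Thr / ACC Thr — identical.
Codon 6: GCC Ala / AUU Ile — nonsynonymous.
Codon 7: UUA Leu / CUG Leu — synonymous.
Codon 8: UUG Leu / UUG Leu — identical.
Codon 9: GUC Val / GUC Val — identical.
Synonymous differences: 1.

1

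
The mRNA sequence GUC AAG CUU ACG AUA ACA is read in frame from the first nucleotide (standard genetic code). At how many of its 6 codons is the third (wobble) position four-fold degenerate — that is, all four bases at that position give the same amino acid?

4

Codon 1 GUC (Val): third position 4-fold.
Codon 2 AAG (Lys): third position 2-fold.
Codon 3 CUU (Leu): third position 4-fold.
Codon 4 ACG (Thr): third position 4-fold.
Codon 5 AUA (Ile): third position 3-fold.
Codon 6 ACA (Thr): third position 4-fold.
Four-fold degenerate third positions: 4.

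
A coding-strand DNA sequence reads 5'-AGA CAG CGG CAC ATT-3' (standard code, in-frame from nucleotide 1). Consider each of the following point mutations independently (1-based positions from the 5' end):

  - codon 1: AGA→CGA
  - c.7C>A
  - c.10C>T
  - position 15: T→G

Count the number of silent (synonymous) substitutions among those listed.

Codon 1: AGA (Arg) → CGA (Arg) — synonymous.
Codon 3: CGG (Arg) → AGG (Arg) — synonymous.
Codon 4: CAC (His) → TAC (Tyr) — missense.
Codon 5: ATT (Ile) → ATG (Met) — missense.
Synonymous: 2 of 4.

2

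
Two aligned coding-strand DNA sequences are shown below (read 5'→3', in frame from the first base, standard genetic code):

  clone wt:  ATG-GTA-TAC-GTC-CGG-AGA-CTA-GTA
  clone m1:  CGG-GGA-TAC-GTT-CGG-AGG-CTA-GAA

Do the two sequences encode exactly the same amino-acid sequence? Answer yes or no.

no

Codon 1: ATG Met / CGG Arg — nonsynonymous.
Codon 2: GTA Val / GGA Gly — nonsynonymous.
Codon 3: TAC Tyr / TAC Tyr — identical.
Codon 4: GTC Val / GTT Val — synonymous.
Codon 5: CGG Arg / CGG Arg — identical.
Codon 6: AGA Arg / AGG Arg — synonymous.
Codon 7: CTA Leu / CTA Leu — identical.
Codon 8: GTA Val / GAA Glu — nonsynonymous.
Nonsynonymous differences: 3 → different protein.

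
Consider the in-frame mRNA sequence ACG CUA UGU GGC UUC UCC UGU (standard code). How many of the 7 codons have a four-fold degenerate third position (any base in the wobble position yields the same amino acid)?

4

Codon 1 ACG (Thr): third position 4-fold.
Codon 2 CUA (Leu): third position 4-fold.
Codon 3 UGU (Cys): third position 2-fold.
Codon 4 GGC (Gly): third position 4-fold.
Codon 5 UUC (Phe): third position 2-fold.
Codon 6 UCC (Ser): third position 4-fold.
Codon 7 UGU (Cys): third position 2-fold.
Four-fold degenerate third positions: 4.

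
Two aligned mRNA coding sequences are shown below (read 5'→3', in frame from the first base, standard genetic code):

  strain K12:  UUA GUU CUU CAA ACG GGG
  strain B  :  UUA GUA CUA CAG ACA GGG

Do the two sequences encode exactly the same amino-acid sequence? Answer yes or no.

yes

Codon 1: UUA Leu / UUA Leu — identical.
Codon 2: GUU Val / GUA Val — synonymous.
Codon 3: CUU Leu / CUA Leu — synonymous.
Codon 4: CAA Gln / CAG Gln — synonymous.
Codon 5: ACG Thr / ACA Thr — synonymous.
Codon 6: GGG Gly / GGG Gly — identical.
Nonsynonymous differences: 0 → same protein.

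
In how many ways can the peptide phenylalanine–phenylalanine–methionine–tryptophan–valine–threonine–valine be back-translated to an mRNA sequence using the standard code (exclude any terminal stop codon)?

256

Phe: 2 codons.
Phe: 2 codons.
Met: 1 codon.
Trp: 1 codon.
Val: 4 codons.
Thr: 4 codons.
Val: 4 codons.
2 × 2 × 1 × 1 × 4 × 4 × 4 = 256.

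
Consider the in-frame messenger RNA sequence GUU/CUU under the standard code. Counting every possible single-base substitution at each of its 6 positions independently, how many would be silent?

6

Codon 1 (GUU, Val): 3 synonymous substitutions.
Codon 2 (CUU, Leu): 3 synonymous substitutions.
Total: 3 + 3 = 6.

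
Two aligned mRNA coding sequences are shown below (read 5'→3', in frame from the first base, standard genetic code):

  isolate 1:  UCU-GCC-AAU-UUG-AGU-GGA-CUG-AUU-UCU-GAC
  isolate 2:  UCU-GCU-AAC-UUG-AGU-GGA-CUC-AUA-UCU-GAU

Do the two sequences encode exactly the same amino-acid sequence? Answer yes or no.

Codon 1: UCU Ser / UCU Ser — identical.
Codon 2: GCC Ala / GCU Ala — synonymous.
Codon 3: AAU Asn / AAC Asn — synonymous.
Codon 4: UUG Leu / UUG Leu — identical.
Codon 5: AGU Ser / AGU Ser — identical.
Codon 6: GGA Gly / GGA Gly — identical.
Codon 7: CUG Leu / CUC Leu — synonymous.
Codon 8: AUU Ile / AUA Ile — synonymous.
Codon 9: UCU Ser / UCU Ser — identical.
Codon 10: GAC Asp / GAU Asp — synonymous.
Nonsynonymous differences: 0 → same protein.

yes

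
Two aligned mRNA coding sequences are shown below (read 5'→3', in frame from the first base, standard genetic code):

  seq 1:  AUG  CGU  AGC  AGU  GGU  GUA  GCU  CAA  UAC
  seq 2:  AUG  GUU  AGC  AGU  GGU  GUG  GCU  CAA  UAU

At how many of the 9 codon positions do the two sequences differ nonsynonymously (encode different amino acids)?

1

Codon 1: AUG Met / AUG Met — identical.
Codon 2: CGU Arg / GUU Val — nonsynonymous.
Codon 3: AGC Ser / AGC Ser — identical.
Codon 4: AGU Ser / AGU Ser — identical.
Codon 5: GGU Gly / GGU Gly — identical.
Codon 6: GUA Val / GUG Val — synonymous.
Codon 7: GCU Ala / GCU Ala — identical.
Codon 8: CAA Gln / CAA Gln — identical.
Codon 9: UAC Tyr / UAU Tyr — synonymous.
Nonsynonymous differences: 1.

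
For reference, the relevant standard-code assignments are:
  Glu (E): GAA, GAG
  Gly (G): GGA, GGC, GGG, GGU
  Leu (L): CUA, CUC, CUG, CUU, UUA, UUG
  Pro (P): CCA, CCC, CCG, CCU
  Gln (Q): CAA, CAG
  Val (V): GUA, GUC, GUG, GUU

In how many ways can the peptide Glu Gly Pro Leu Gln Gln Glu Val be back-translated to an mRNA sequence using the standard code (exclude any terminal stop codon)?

Glu: 2 codons.
Gly: 4 codons.
Pro: 4 codons.
Leu: 6 codons.
Gln: 2 codons.
Gln: 2 codons.
Glu: 2 codons.
Val: 4 codons.
2 × 4 × 4 × 6 × 2 × 2 × 2 × 4 = 6144.

6144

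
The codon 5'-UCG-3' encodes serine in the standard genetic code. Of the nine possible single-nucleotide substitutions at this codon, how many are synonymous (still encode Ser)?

Position 1: none → 0 synonymous.
Position 2: none → 0 synonymous.
Position 3: UCU, UCC, UCA → 3 synonymous.
Total: 0 + 0 + 3 = 3.

3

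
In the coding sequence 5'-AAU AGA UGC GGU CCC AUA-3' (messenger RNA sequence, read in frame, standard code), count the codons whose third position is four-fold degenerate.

2

Codon 1 AAU (Asn): third position 2-fold.
Codon 2 AGA (Arg): third position 2-fold.
Codon 3 UGC (Cys): third position 2-fold.
Codon 4 GGU (Gly): third position 4-fold.
Codon 5 CCC (Pro): third position 4-fold.
Codon 6 AUA (Ile): third position 3-fold.
Four-fold degenerate third positions: 2.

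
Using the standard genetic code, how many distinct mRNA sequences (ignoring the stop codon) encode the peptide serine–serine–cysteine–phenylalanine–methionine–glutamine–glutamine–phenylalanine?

1152

Ser: 6 codons.
Ser: 6 codons.
Cys: 2 codons.
Phe: 2 codons.
Met: 1 codon.
Gln: 2 codons.
Gln: 2 codons.
Phe: 2 codons.
6 × 6 × 2 × 2 × 1 × 2 × 2 × 2 = 1152.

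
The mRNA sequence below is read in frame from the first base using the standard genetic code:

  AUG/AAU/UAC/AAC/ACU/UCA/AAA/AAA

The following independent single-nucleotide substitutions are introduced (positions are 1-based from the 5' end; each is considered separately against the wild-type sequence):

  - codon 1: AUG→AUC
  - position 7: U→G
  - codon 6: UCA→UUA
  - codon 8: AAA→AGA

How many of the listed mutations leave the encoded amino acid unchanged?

Codon 1: AUG (Met) → AUC (Ile) — missense.
Codon 3: UAC (Tyr) → GAC (Asp) — missense.
Codon 6: UCA (Ser) → UUA (Leu) — missense.
Codon 8: AAA (Lys) → AGA (Arg) — missense.
Synonymous: 0 of 4.

0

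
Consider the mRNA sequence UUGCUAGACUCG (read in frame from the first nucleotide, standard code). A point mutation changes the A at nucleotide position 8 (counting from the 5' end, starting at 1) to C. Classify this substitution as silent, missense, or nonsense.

missense

Position 8 falls in codon 3: GAC → Asp.
After the substitution the codon is GCC → Ala.
Asp ≠ Ala, so this is a missense mutation.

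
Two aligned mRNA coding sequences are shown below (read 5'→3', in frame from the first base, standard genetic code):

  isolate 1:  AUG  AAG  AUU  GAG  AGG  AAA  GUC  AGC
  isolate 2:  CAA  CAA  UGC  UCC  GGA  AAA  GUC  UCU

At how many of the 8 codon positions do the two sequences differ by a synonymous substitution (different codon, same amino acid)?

Codon 1: AUG Met / CAA Gln — nonsynonymous.
Codon 2: AAG Lys / CAA Gln — nonsynonymous.
Codon 3: AUU Ile / UGC Cys — nonsynonymous.
Codon 4: GAG Glu / UCC Ser — nonsynonymous.
Codon 5: AGG Arg / GGA Gly — nonsynonymous.
Codon 6: AAA Lys / AAA Lys — identical.
Codon 7: GUC Val / GUC Val — identical.
Codon 8: AGC Ser / UCU Ser — synonymous.
Synonymous differences: 1.

1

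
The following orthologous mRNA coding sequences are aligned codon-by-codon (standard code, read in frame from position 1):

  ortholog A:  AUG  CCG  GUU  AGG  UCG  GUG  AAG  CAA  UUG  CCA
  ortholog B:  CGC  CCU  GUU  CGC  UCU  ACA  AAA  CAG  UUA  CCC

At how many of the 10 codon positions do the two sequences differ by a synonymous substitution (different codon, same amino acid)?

Codon 1: AUG Met / CGC Arg — nonsynonymous.
Codon 2: CCG Pro / CCU Pro — synonymous.
Codon 3: GUU Val / GUU Val — identical.
Codon 4: AGG Arg / CGC Arg — synonymous.
Codon 5: UCG Ser / UCU Ser — synonymous.
Codon 6: GUG Val / ACA Thr — nonsynonymous.
Codon 7: AAG Lys / AAA Lys — synonymous.
Codon 8: CAA Gln / CAG Gln — synonymous.
Codon 9: UUG Leu / UUA Leu — synonymous.
Codon 10: CCA Pro / CCC Pro — synonymous.
Synonymous differences: 7.

7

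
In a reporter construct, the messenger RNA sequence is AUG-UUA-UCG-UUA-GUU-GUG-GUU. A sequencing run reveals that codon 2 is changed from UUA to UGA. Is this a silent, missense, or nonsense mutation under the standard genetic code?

Position 5 falls in codon 2: UUA → Leu.
After the substitution the codon is UGA → Stop.
The new codon is a stop codon, so this is a nonsense mutation.

nonsense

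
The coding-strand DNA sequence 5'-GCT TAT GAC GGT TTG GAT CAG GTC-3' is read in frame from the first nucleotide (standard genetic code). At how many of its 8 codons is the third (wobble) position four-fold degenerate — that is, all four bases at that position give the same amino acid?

3

Codon 1 GCT (Ala): third position 4-fold.
Codon 2 TAT (Tyr): third position 2-fold.
Codon 3 GAC (Asp): third position 2-fold.
Codon 4 GGT (Gly): third position 4-fold.
Codon 5 TTG (Leu): third position 2-fold.
Codon 6 GAT (Asp): third position 2-fold.
Codon 7 CAG (Gln): third position 2-fold.
Codon 8 GTC (Val): third position 4-fold.
Four-fold degenerate third positions: 3.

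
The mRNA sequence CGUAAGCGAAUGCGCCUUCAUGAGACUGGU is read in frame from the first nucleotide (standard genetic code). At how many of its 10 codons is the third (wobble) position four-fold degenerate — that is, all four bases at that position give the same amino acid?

6

Codon 1 CGU (Arg): third position 4-fold.
Codon 2 AAG (Lys): third position 2-fold.
Codon 3 CGA (Arg): third position 4-fold.
Codon 4 AUG (Met): third position 1-fold.
Codon 5 CGC (Arg): third position 4-fold.
Codon 6 CUU (Leu): third position 4-fold.
Codon 7 CAU (His): third position 2-fold.
Codon 8 GAG (Glu): third position 2-fold.
Codon 9 ACU (Thr): third position 4-fold.
Codon 10 GGU (Gly): third position 4-fold.
Four-fold degenerate third positions: 6.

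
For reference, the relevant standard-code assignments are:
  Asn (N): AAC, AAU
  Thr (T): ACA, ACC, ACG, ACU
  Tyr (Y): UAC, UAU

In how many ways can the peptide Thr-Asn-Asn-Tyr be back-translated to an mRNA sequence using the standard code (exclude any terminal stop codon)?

Thr: 4 codons.
Asn: 2 codons.
Asn: 2 codons.
Tyr: 2 codons.
4 × 2 × 2 × 2 = 32.

32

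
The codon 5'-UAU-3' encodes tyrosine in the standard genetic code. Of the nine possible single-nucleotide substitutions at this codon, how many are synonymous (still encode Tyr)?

Position 1: none → 0 synonymous.
Position 2: none → 0 synonymous.
Position 3: UAC → 1 synonymous.
Total: 0 + 0 + 1 = 1.

1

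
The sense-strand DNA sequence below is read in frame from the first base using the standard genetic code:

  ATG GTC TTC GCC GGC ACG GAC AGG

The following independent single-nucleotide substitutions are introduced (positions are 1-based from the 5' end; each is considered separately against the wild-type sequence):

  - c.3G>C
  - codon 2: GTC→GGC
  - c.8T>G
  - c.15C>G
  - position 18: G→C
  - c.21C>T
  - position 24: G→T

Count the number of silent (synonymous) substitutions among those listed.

Codon 1: ATG (Met) → ATC (Ile) — missense.
Codon 2: GTC (Val) → GGC (Gly) — missense.
Codon 3: TTC (Phe) → TGC (Cys) — missense.
Codon 5: GGC (Gly) → GGG (Gly) — synonymous.
Codon 6: ACG (Thr) → ACC (Thr) — synonymous.
Codon 7: GAC (Asp) → GAT (Asp) — synonymous.
Codon 8: AGG (Arg) → AGT (Ser) — missense.
Synonymous: 3 of 7.

3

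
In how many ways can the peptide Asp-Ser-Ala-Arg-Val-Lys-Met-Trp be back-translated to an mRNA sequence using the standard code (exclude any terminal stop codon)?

Asp: 2 codons.
Ser: 6 codons.
Ala: 4 codons.
Arg: 6 codons.
Val: 4 codons.
Lys: 2 codons.
Met: 1 codon.
Trp: 1 codon.
2 × 6 × 4 × 6 × 4 × 2 × 1 × 1 = 2304.

2304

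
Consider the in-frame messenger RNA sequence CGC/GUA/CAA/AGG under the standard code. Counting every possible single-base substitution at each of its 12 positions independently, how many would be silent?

9

Codon 1 (CGC, Arg): 3 synonymous substitutions.
Codon 2 (GUA, Val): 3 synonymous substitutions.
Codon 3 (CAA, Gln): 1 synonymous substitution.
Codon 4 (AGG, Arg): 2 synonymous substitutions.
Total: 3 + 3 + 1 + 2 = 9.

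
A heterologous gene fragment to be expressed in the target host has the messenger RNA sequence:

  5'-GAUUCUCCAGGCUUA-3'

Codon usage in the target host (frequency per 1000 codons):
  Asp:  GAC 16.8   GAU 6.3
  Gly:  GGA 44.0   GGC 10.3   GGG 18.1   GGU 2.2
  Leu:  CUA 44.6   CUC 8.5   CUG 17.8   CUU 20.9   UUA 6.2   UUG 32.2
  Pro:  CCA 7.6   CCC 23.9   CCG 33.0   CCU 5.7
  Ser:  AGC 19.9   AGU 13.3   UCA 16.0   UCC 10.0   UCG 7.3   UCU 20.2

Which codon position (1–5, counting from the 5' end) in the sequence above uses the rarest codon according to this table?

Codon 1 GAU (Asp): 6.3 per 1000.
Codon 2 UCU (Ser): 20.2 per 1000.
Codon 3 CCA (Pro): 7.6 per 1000.
Codon 4 GGC (Gly): 10.3 per 1000.
Codon 5 UUA (Leu): 6.2 per 1000.
Lowest frequency is 6.2 at codon 5.

5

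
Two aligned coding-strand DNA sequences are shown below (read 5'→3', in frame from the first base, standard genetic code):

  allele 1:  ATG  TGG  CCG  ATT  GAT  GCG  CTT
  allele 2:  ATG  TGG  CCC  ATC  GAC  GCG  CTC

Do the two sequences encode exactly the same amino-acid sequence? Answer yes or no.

yes

Codon 1: ATG Met / ATG Met — identical.
Codon 2: TGG Trp / TGG Trp — identical.
Codon 3: CCG Pro / CCC Pro — synonymous.
Codon 4: ATT Ile / ATC Ile — synonymous.
Codon 5: GAT Asp / GAC Asp — synonymous.
Codon 6: GCG Ala / GCG Ala — identical.
Codon 7: CTT Leu / CTC Leu — synonymous.
Nonsynonymous differences: 0 → same protein.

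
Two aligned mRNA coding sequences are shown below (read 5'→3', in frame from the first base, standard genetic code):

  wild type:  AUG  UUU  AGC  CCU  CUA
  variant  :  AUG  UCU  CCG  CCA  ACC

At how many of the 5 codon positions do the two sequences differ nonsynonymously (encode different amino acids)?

3

Codon 1: AUG Met / AUG Met — identical.
Codon 2: UUU Phe / UCU Ser — nonsynonymous.
Codon 3: AGC Ser / CCG Pro — nonsynonymous.
Codon 4: CCU Pro / CCA Pro — synonymous.
Codon 5: CUA Leu / ACC Thr — nonsynonymous.
Nonsynonymous differences: 3.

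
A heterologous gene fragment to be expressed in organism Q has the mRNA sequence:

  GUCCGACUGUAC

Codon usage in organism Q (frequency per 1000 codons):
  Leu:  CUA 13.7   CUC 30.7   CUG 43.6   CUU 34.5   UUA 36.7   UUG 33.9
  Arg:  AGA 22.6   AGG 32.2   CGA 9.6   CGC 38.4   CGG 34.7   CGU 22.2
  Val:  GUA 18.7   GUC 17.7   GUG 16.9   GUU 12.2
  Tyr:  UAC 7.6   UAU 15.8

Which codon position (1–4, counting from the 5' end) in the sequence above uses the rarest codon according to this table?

Codon 1 GUC (Val): 17.7 per 1000.
Codon 2 CGA (Arg): 9.6 per 1000.
Codon 3 CUG (Leu): 43.6 per 1000.
Codon 4 UAC (Tyr): 7.6 per 1000.
Lowest frequency is 7.6 at codon 4.

4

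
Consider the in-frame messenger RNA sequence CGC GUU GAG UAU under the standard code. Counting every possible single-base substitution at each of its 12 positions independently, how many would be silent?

8

Codon 1 (CGC, Arg): 3 synonymous substitutions.
Codon 2 (GUU, Val): 3 synonymous substitutions.
Codon 3 (GAG, Glu): 1 synonymous substitution.
Codon 4 (UAU, Tyr): 1 synonymous substitution.
Total: 3 + 3 + 1 + 1 = 8.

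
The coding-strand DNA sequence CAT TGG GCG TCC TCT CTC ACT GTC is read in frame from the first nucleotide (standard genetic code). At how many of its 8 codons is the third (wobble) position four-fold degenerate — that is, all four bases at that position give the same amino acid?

Codon 1 CAT (His): third position 2-fold.
Codon 2 TGG (Trp): third position 1-fold.
Codon 3 GCG (Ala): third position 4-fold.
Codon 4 TCC (Ser): third position 4-fold.
Codon 5 TCT (Ser): third position 4-fold.
Codon 6 CTC (Leu): third position 4-fold.
Codon 7 ACT (Thr): third position 4-fold.
Codon 8 GTC (Val): third position 4-fold.
Four-fold degenerate third positions: 6.

6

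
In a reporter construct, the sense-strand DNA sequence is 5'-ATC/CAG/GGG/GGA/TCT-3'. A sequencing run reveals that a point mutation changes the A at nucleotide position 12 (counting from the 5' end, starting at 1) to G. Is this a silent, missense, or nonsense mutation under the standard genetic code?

Position 12 falls in codon 4: GGA → Gly.
After the substitution the codon is GGG → Gly.
Both encode Gly, so the change is synonymous.

silent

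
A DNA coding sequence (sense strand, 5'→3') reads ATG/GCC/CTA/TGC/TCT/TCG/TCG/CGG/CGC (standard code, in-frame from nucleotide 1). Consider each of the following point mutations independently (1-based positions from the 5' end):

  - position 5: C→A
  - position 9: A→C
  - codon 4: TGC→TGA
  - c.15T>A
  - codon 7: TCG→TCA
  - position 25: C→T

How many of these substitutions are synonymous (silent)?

3

Codon 2: GCC (Ala) → GAC (Asp) — missense.
Codon 3: CTA (Leu) → CTC (Leu) — synonymous.
Codon 4: TGC (Cys) → TGA (Stop) — nonsense.
Codon 5: TCT (Ser) → TCA (Ser) — synonymous.
Codon 7: TCG (Ser) → TCA (Ser) — synonymous.
Codon 9: CGC (Arg) → TGC (Cys) — missense.
Synonymous: 3 of 6.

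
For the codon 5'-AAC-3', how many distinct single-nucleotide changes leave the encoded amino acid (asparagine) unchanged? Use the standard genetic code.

1

Position 1: none → 0 synonymous.
Position 2: none → 0 synonymous.
Position 3: AAU → 1 synonymous.
Total: 0 + 0 + 1 = 1.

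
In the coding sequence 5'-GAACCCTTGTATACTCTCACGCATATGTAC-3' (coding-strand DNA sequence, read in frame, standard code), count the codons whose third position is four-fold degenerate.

4

Codon 1 GAA (Glu): third position 2-fold.
Codon 2 CCC (Pro): third position 4-fold.
Codon 3 TTG (Leu): third position 2-fold.
Codon 4 TAT (Tyr): third position 2-fold.
Codon 5 ACT (Thr): third position 4-fold.
Codon 6 CTC (Leu): third position 4-fold.
Codon 7 ACG (Thr): third position 4-fold.
Codon 8 CAT (His): third position 2-fold.
Codon 9 ATG (Met): third position 1-fold.
Codon 10 TAC (Tyr): third position 2-fold.
Four-fold degenerate third positions: 4.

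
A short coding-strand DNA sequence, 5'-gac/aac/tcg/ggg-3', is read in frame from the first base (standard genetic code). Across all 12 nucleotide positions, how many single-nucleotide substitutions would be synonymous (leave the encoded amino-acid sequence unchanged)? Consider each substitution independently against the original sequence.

8

Codon 1 (GAC, Asp): 1 synonymous substitution.
Codon 2 (AAC, Asn): 1 synonymous substitution.
Codon 3 (TCG, Ser): 3 synonymous substitutions.
Codon 4 (GGG, Gly): 3 synonymous substitutions.
Total: 1 + 1 + 3 + 3 = 8.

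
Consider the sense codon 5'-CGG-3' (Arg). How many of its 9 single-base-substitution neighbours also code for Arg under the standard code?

Position 1: AGG → 1 synonymous.
Position 2: none → 0 synonymous.
Position 3: CGT, CGC, CGA → 3 synonymous.
Total: 1 + 0 + 3 = 4.

4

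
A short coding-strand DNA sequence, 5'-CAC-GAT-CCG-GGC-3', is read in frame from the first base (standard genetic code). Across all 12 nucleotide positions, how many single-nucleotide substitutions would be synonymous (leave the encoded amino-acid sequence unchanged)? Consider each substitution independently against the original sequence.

Codon 1 (CAC, His): 1 synonymous substitution.
Codon 2 (GAT, Asp): 1 synonymous substitution.
Codon 3 (CCG, Pro): 3 synonymous substitutions.
Codon 4 (GGC, Gly): 3 synonymous substitutions.
Total: 1 + 1 + 3 + 3 = 8.

8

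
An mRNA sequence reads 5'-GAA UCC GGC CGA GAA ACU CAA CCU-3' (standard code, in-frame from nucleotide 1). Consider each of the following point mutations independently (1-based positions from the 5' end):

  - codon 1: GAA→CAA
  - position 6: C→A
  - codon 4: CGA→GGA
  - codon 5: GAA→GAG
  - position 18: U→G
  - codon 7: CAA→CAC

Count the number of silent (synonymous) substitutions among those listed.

3

Codon 1: GAA (Glu) → CAA (Gln) — missense.
Codon 2: UCC (Ser) → UCA (Ser) — synonymous.
Codon 4: CGA (Arg) → GGA (Gly) — missense.
Codon 5: GAA (Glu) → GAG (Glu) — synonymous.
Codon 6: ACU (Thr) → ACG (Thr) — synonymous.
Codon 7: CAA (Gln) → CAC (His) — missense.
Synonymous: 3 of 6.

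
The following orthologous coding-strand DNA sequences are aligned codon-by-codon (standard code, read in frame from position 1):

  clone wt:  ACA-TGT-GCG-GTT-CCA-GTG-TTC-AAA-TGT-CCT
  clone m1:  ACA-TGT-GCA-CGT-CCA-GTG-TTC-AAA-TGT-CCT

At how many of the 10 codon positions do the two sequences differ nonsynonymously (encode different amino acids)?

1

Codon 1: ACA Thr / ACA Thr — identical.
Codon 2: TGT Cys / TGT Cys — identical.
Codon 3: GCG Ala / GCA Ala — synonymous.
Codon 4: GTT Val / CGT Arg — nonsynonymous.
Codon 5: CCA Pro / CCA Pro — identical.
Codon 6: GTG Val / GTG Val — identical.
Codon 7: TTC Phe / TTC Phe — identical.
Codon 8: AAA Lys / AAA Lys — identical.
Codon 9: TGT Cys / TGT Cys — identical.
Codon 10: CCT Pro / CCT Pro — identical.
Nonsynonymous differences: 1.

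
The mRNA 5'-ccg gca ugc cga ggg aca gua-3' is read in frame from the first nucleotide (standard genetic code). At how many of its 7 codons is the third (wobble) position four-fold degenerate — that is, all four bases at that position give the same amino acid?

Codon 1 CCG (Pro): third position 4-fold.
Codon 2 GCA (Ala): third position 4-fold.
Codon 3 UGC (Cys): third position 2-fold.
Codon 4 CGA (Arg): third position 4-fold.
Codon 5 GGG (Gly): third position 4-fold.
Codon 6 ACA (Thr): third position 4-fold.
Codon 7 GUA (Val): third position 4-fold.
Four-fold degenerate third positions: 6.

6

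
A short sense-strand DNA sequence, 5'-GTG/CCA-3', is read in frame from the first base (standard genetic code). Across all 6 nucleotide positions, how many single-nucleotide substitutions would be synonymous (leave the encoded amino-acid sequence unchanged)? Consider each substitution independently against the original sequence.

6

Codon 1 (GTG, Val): 3 synonymous substitutions.
Codon 2 (CCA, Pro): 3 synonymous substitutions.
Total: 3 + 3 = 6.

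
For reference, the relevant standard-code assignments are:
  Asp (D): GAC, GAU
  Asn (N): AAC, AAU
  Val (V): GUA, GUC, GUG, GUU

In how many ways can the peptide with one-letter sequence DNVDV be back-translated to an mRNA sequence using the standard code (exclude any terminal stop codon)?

Asp: 2 codons.
Asn: 2 codons.
Val: 4 codons.
Asp: 2 codons.
Val: 4 codons.
2 × 2 × 4 × 2 × 4 = 128.

128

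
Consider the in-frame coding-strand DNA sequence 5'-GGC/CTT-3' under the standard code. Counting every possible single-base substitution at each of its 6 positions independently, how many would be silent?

Codon 1 (GGC, Gly): 3 synonymous substitutions.
Codon 2 (CTT, Leu): 3 synonymous substitutions.
Total: 3 + 3 = 6.

6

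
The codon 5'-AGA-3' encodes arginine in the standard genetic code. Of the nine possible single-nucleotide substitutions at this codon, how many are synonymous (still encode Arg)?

2

Position 1: CGA → 1 synonymous.
Position 2: none → 0 synonymous.
Position 3: AGG → 1 synonymous.
Total: 1 + 0 + 1 = 2.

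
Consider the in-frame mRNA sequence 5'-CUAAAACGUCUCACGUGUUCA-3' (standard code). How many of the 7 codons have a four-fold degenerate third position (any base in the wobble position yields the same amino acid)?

5

Codon 1 CUA (Leu): third position 4-fold.
Codon 2 AAA (Lys): third position 2-fold.
Codon 3 CGU (Arg): third position 4-fold.
Codon 4 CUC (Leu): third position 4-fold.
Codon 5 ACG (Thr): third position 4-fold.
Codon 6 UGU (Cys): third position 2-fold.
Codon 7 UCA (Ser): third position 4-fold.
Four-fold degenerate third positions: 5.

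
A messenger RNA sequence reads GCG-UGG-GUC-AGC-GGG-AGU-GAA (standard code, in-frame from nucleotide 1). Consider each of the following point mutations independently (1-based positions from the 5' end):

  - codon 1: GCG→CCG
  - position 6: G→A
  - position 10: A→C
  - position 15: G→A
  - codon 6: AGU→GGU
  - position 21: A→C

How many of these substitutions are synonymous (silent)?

1

Codon 1: GCG (Ala) → CCG (Pro) — missense.
Codon 2: UGG (Trp) → UGA (Stop) — nonsense.
Codon 4: AGC (Ser) → CGC (Arg) — missense.
Codon 5: GGG (Gly) → GGA (Gly) — synonymous.
Codon 6: AGU (Ser) → GGU (Gly) — missense.
Codon 7: GAA (Glu) → GAC (Asp) — missense.
Synonymous: 1 of 6.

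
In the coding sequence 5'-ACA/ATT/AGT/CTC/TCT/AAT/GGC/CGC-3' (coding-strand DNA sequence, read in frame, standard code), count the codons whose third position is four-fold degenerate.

5

Codon 1 ACA (Thr): third position 4-fold.
Codon 2 ATT (Ile): third position 3-fold.
Codon 3 AGT (Ser): third position 2-fold.
Codon 4 CTC (Leu): third position 4-fold.
Codon 5 TCT (Ser): third position 4-fold.
Codon 6 AAT (Asn): third position 2-fold.
Codon 7 GGC (Gly): third position 4-fold.
Codon 8 CGC (Arg): third position 4-fold.
Four-fold degenerate third positions: 5.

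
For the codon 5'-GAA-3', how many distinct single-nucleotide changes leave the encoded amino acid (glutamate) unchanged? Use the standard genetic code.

Position 1: none → 0 synonymous.
Position 2: none → 0 synonymous.
Position 3: GAG → 1 synonymous.
Total: 0 + 0 + 1 = 1.

1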